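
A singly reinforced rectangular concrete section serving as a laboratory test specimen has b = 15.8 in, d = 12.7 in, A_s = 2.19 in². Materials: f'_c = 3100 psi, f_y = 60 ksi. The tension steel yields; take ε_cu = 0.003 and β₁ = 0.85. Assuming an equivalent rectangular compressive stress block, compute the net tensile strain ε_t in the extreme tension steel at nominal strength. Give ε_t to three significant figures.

a = A_s f_y/(0.85 f'_c b) = 3.156 in.
β₁ = 0.85, so c = a/β₁ = 3.156/0.85 = 3.713 in.
From the linear strain diagram with ε_cu = 0.003: ε_t = 0.003 (d − c)/c = 0.003 × (12.7 − 3.713)/3.713 = 0.00726.
Since ε_t ≥ 0.005, the section is tension-controlled.

ε_t ≈ 0.00726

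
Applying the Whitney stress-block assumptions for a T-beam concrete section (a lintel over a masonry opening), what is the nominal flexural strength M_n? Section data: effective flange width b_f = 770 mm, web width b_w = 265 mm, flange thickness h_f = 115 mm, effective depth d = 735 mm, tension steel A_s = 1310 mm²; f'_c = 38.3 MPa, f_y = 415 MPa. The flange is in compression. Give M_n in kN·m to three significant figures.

M_n ≈ 394 kN·m

Tension: T = A_s f_y = 1310 × 415 = 543650 N.
Try a within the flange: a = T/(0.85 f'_c b_f) = 543650/(0.85 × 38.3 × 770) = 21.69 mm.
Since a = 21.69 ≤ h_f = 115 mm, the stress block lies entirely in the flange; analyse as a rectangular beam of width b_f.
M_n = T(d − a/2) = 543650 × (735 − 10.845) = 393.69 × 10⁶ N·mm.
M_n = 393.69 kN·m.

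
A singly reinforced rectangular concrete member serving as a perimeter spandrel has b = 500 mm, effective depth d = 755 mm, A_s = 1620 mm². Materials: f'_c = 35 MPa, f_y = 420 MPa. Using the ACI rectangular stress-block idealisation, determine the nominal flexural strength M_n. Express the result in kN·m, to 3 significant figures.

M_n ≈ 498 kN·m

T = A_s f_y = 1620 × 420 = 680400 N = 680.4 kN.
From C = T: a = T/(0.85 f'_c b) = 680400/(0.85 × 35 × 500) = 45.74 mm.
M_n = T(d − a/2) = 680.4 kN × (755 − 22.87) mm = 498.14 kN·m.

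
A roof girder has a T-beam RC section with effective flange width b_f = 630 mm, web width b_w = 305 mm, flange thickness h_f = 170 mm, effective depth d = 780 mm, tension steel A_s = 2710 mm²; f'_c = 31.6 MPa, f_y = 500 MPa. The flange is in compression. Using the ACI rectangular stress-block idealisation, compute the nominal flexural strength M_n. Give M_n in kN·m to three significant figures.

M_n ≈ 1000 kN·m

Tension: T = A_s f_y = 2710 × 500 = 1355000 N.
Try a within the flange: a = T/(0.85 f'_c b_f) = 1355000/(0.85 × 31.6 × 630) = 80.07 mm.
Since a = 80.07 ≤ h_f = 170 mm, the stress block lies entirely in the flange; analyse as a rectangular beam of width b_f.
M_n = T(d − a/2) = 1355000 × (780 − 40.035) = 1002.65 × 10⁶ N·mm.
M_n = 1002.65 kN·m.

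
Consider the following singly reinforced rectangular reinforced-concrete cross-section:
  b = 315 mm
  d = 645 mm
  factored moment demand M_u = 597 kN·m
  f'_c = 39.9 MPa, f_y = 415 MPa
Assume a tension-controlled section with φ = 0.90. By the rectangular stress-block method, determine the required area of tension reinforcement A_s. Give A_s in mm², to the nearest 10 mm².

M_n = M_u/φ = 597/0.90 = 663.333 kN·m.
With M_n = 0.85 f'_c a b (d − a/2), solve the quadratic for a:
a = d − √(d² − 2M_n/(0.85 f'_c b)) = 645 − √(645² − 2 × 663.333×10⁶/(0.85 × 39.9 × 315)) = 104.78 mm.
A_s = 0.85 f'_c a b / f_y = 0.85 × 39.9 × 104.78 × 315 / 415 = 2697.3 mm².

A_s ≈ 2700 mm²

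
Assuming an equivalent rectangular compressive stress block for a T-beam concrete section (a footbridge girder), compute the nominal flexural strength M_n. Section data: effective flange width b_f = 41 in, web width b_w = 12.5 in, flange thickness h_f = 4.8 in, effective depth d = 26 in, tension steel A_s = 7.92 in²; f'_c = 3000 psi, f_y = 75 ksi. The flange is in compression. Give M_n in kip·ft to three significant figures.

M_n ≈ 1140 kip·ft

Tension: T = A_s f_y = 7.92 × 75 = 594 kips.
Try a within the flange: a = T/(0.85 f'_c b_f) = 594/(0.85 × 3 × 41) = 5.681 in.
a = 5.681 > h_f = 4.8 in: the block extends into the web. Split into flange-overhang and web parts.
C_f = 0.85 f'_c (b_f − b_w) h_f = 0.85 × 3 × (41 − 12.5) × 4.8 = 348.8 kips.
Remaining web compression depth: a_w = (T − C_f)/(0.85 f'_c b_w) = (594 − 348.8)/(0.85 × 3 × 12.5) = 7.693 in.
M_n = C_f(d − h_f/2) + (T − C_f)(d − a_w/2) = 348.8 × (26 − 2.4) + 245.2 × (26 − 3.8465) = 8231.7 + 5432.0 = 13663.7 kip·in.
M_n = 13663.7/12 = 1138.64 kip·ft.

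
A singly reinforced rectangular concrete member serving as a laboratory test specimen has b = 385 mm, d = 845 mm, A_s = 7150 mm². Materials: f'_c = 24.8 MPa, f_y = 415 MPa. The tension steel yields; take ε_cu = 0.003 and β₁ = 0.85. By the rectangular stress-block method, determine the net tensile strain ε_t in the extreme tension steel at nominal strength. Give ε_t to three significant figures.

a = A_s f_y/(0.85 f'_c b) = 365.61 mm.
β₁ = 0.85, so c = a/β₁ = 365.61/0.85 = 430.13 mm.
From the linear strain diagram with ε_cu = 0.003: ε_t = 0.003 (d − c)/c = 0.003 × (845 − 430.13)/430.13 = 0.00289.
ε_t < 0.004 — the section is over-reinforced for flexure under ACI limits.

ε_t ≈ 0.00289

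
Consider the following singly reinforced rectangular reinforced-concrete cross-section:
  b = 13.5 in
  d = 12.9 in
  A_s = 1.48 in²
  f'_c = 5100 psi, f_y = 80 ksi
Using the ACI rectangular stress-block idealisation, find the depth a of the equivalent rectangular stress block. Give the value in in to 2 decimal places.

a ≈ 2.02 in

T = A_s f_y = 1.48 × 80 = 118.4 kips.
a = T/(0.85 f'_c b) = 118.4/(0.85 × 5.1 × 13.5) = 2.02 in.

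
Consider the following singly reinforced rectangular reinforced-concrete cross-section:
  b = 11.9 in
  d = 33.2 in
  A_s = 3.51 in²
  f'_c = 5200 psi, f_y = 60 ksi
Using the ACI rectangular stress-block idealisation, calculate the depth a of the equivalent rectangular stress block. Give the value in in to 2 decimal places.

T = A_s f_y = 3.51 × 60 = 210.6 kips.
a = T/(0.85 f'_c b) = 210.6/(0.85 × 5.2 × 11.9) = 4.00 in.

a ≈ 4.00 in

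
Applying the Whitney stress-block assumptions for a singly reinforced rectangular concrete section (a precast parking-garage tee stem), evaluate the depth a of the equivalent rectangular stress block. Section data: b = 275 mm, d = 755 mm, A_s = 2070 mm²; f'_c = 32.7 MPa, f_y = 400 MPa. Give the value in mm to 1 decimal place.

T = A_s f_y = 2070 × 400 = 828000 N = 828 kN.
Setting C = 0.85 f'_c a b equal to T: a = 828000/(0.85 × 32.7 × 275) = 108.3 mm.

a ≈ 108.3 mm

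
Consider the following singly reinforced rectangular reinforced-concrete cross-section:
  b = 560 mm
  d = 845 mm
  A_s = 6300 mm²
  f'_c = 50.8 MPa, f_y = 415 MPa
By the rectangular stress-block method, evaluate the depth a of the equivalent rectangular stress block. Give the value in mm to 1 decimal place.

T = A_s f_y = 6300 × 415 = 2614500 N = 2614.5 kN.
Setting C = 0.85 f'_c a b equal to T: a = 2614500/(0.85 × 50.8 × 560) = 108.1 mm.

a ≈ 108.1 mm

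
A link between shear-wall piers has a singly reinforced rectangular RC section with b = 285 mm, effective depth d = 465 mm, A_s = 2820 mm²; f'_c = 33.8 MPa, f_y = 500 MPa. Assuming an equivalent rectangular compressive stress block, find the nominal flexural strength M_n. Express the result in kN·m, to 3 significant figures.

T = A_s f_y = 2820 × 500 = 1410000 N = 1410 kN.
From C = T: a = T/(0.85 f'_c b) = 1410000/(0.85 × 33.8 × 285) = 172.20 mm.
M_n = T(d − a/2) = 1410 kN × (465 − 86.1) mm = 534.25 kN·m.

M_n ≈ 534 kN·m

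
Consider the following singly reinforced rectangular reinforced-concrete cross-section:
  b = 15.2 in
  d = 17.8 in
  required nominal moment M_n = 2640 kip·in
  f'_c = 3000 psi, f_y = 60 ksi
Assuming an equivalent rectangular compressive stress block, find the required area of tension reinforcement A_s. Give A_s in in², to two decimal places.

A_s ≈ 2.82 in²

From M_n = 0.85 f'_c a b (d − a/2):
a = d − √(d² − 2M_n/(0.85 f'_c b)) = 17.8 − √(17.8² − 2 × 2640/(0.85 × 3 × 15.2)) = 4.361 in.
A_s = 0.85 f'_c a b / f_y = 0.85 × 3 × 4.361 × 15.2 / 60 = 2.817 in².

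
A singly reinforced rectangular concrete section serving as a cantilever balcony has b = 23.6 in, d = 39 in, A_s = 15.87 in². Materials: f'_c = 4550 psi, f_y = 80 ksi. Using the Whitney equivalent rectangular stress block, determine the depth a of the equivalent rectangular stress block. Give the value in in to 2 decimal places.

a ≈ 13.91 in

T = A_s f_y = 15.87 × 80 = 1269.6 kips.
a = T/(0.85 f'_c b) = 1269.6/(0.85 × 4.55 × 23.6) = 13.91 in.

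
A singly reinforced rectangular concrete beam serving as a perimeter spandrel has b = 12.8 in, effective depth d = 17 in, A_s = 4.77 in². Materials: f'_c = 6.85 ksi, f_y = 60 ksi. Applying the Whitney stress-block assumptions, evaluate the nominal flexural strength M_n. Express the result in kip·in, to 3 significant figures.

M_n ≈ 4320 kip·in

T = A_s f_y = 4.77 × 60 = 286.2 kips.
a = T/(0.85 f'_c b) = 286.2/(0.85 × 6.85 × 12.8) = 3.840 in.
M_n = T(d − a/2) = 286.2 × (17 − 1.92) = 4315.9 kip·in.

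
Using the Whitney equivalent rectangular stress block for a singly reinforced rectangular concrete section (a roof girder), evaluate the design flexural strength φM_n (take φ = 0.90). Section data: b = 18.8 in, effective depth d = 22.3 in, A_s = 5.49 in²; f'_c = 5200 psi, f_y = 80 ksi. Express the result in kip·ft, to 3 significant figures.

φM_n ≈ 648 kip·ft

T = A_s f_y = 5.49 × 80 = 439.2 kips.
a = T/(0.85 f'_c b) = 439.2/(0.85 × 5.2 × 18.8) = 5.285 in.
M_n = T(d − a/2) = 439.2 × (22.3 − 2.6425) = 8633.6 kip·in = 8633.6/12 = 719.47 kip·ft.
φM_n = 0.90 × 719.47 = 647.52 kip·ft.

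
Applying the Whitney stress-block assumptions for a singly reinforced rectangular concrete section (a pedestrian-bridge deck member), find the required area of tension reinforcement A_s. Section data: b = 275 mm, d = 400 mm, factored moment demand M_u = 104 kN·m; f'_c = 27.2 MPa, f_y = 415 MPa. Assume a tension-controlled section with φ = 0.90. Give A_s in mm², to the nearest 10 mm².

A_s ≈ 740 mm²

M_n = M_u/φ = 104/0.90 = 115.556 kN·m.
With M_n = 0.85 f'_c a b (d − a/2), solve the quadratic for a:
a = d − √(d² − 2M_n/(0.85 f'_c b)) = 400 − √(400² − 2 × 115.556×10⁶/(0.85 × 27.2 × 275)) = 48.36 mm.
A_s = 0.85 f'_c a b / f_y = 0.85 × 27.2 × 48.36 × 275 / 415 = 740.9 mm².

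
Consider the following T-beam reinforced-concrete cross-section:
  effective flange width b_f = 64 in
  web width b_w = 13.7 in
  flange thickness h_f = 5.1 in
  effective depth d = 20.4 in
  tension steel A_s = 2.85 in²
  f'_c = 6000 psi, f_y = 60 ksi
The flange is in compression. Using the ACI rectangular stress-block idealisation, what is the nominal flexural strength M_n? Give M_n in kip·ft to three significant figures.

Tension: T = A_s f_y = 2.85 × 60 = 171 kips.
Try a within the flange: a = T/(0.85 f'_c b_f) = 171/(0.85 × 6 × 64) = 0.524 in.
Since a = 0.524 ≤ h_f = 5.1 in, the stress block lies entirely in the flange; analyse as a rectangular beam of width b_f.
M_n = T(d − a/2) = 171 × (20.4 − 0.262) = 3443.6 kip·in.
M_n = 3443.6/12 = 286.97 kip·ft.

M_n ≈ 287 kip·ft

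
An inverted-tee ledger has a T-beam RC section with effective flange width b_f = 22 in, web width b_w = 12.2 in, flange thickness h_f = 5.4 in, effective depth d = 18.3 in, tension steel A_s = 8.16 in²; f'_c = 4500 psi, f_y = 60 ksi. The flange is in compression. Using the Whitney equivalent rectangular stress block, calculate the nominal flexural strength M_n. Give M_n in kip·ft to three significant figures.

M_n ≈ 627 kip·ft

Tension: T = A_s f_y = 8.16 × 60 = 489.6 kips.
Try a within the flange: a = T/(0.85 f'_c b_f) = 489.6/(0.85 × 4.5 × 22) = 5.818 in.
a = 5.818 > h_f = 5.4 in: the block extends into the web. Split into flange-overhang and web parts.
C_f = 0.85 f'_c (b_f − b_w) h_f = 0.85 × 4.5 × (22 − 12.2) × 5.4 = 202.4 kips.
Remaining web compression depth: a_w = (T − C_f)/(0.85 f'_c b_w) = (489.6 − 202.4)/(0.85 × 4.5 × 12.2) = 6.155 in.
M_n = C_f(d − h_f/2) + (T − C_f)(d − a_w/2) = 202.4 × (18.3 − 2.7) + 287.2 × (18.3 − 3.0775) = 3157.4 + 4371.9 = 7529.3 kip·in.
M_n = 7529.3/12 = 627.44 kip·ft.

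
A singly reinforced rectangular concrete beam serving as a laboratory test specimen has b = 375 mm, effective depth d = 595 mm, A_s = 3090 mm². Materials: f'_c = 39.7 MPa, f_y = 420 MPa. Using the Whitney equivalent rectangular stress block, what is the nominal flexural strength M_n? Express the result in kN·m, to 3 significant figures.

M_n ≈ 706 kN·m

T = A_s f_y = 3090 × 420 = 1297800 N = 1297.8 kN.
From C = T: a = T/(0.85 f'_c b) = 1297800/(0.85 × 39.7 × 375) = 102.56 mm.
M_n = T(d − a/2) = 1297.8 kN × (595 − 51.28) mm = 705.64 kN·m.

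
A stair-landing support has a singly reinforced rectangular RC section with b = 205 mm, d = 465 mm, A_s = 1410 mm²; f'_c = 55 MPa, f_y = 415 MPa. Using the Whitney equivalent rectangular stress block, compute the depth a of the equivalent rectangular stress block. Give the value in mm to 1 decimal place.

a ≈ 61.1 mm

T = A_s f_y = 1410 × 415 = 585150 N = 585.15 kN.
Setting C = 0.85 f'_c a b equal to T: a = 585150/(0.85 × 55 × 205) = 61.1 mm.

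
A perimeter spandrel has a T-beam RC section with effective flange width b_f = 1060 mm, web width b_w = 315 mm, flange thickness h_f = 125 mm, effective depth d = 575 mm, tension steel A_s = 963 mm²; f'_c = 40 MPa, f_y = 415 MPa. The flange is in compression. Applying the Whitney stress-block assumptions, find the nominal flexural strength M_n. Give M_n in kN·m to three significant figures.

M_n ≈ 228 kN·m

Tension: T = A_s f_y = 963 × 415 = 399645 N.
Try a within the flange: a = T/(0.85 f'_c b_f) = 399645/(0.85 × 40 × 1060) = 11.09 mm.
Since a = 11.09 ≤ h_f = 125 mm, the stress block lies entirely in the flange; analyse as a rectangular beam of width b_f.
M_n = T(d − a/2) = 399645 × (575 − 5.545) = 227.58 × 10⁶ N·mm.
M_n = 227.58 kN·m.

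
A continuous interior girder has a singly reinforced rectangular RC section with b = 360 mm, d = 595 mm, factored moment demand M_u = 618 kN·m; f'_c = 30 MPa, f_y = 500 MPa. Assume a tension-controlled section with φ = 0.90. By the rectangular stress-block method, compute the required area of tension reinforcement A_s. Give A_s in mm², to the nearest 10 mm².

M_n = M_u/φ = 618/0.90 = 686.667 kN·m.
With M_n = 0.85 f'_c a b (d − a/2), solve the quadratic for a:
a = d − √(d² − 2M_n/(0.85 f'_c b)) = 595 − √(595² − 2 × 686.667×10⁶/(0.85 × 30 × 360)) = 142.87 mm.
A_s = 0.85 f'_c a b / f_y = 0.85 × 30 × 142.87 × 360 / 500 = 2623.1 mm².

A_s ≈ 2620 mm²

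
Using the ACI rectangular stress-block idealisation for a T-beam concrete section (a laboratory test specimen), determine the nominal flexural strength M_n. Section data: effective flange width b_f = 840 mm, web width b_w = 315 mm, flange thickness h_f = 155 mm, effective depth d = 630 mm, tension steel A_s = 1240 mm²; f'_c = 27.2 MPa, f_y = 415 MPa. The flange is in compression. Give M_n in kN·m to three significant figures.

M_n ≈ 317 kN·m

Tension: T = A_s f_y = 1240 × 415 = 514600 N.
Try a within the flange: a = T/(0.85 f'_c b_f) = 514600/(0.85 × 27.2 × 840) = 26.50 mm.
Since a = 26.50 ≤ h_f = 155 mm, the stress block lies entirely in the flange; analyse as a rectangular beam of width b_f.
M_n = T(d − a/2) = 514600 × (630 − 13.25) = 317.38 × 10⁶ N·mm.
M_n = 317.38 kN·m.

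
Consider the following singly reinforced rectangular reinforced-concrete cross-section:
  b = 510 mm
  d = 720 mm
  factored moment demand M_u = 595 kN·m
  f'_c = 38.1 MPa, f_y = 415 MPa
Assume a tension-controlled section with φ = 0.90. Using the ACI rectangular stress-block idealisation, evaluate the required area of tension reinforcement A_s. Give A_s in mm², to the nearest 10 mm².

A_s ≈ 2310 mm²

M_n = M_u/φ = 595/0.90 = 661.111 kN·m.
With M_n = 0.85 f'_c a b (d − a/2), solve the quadratic for a:
a = d − √(d² − 2M_n/(0.85 f'_c b)) = 720 − √(720² − 2 × 661.111×10⁶/(0.85 × 38.1 × 510)) = 57.92 mm.
A_s = 0.85 f'_c a b / f_y = 0.85 × 38.1 × 57.92 × 510 / 415 = 2305.1 mm².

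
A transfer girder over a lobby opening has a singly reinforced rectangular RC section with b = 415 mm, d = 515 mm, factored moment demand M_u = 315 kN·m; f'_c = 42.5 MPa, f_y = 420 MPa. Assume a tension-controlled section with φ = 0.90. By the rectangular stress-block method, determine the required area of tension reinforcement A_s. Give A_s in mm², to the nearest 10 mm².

M_n = M_u/φ = 315/0.90 = 350 kN·m.
With M_n = 0.85 f'_c a b (d − a/2), solve the quadratic for a:
a = d − √(d² − 2M_n/(0.85 f'_c b)) = 515 − √(515² − 2 × 350×10⁶/(0.85 × 42.5 × 415)) = 47.52 mm.
A_s = 0.85 f'_c a b / f_y = 0.85 × 42.5 × 47.52 × 415 / 420 = 1696.2 mm².

A_s ≈ 1700 mm²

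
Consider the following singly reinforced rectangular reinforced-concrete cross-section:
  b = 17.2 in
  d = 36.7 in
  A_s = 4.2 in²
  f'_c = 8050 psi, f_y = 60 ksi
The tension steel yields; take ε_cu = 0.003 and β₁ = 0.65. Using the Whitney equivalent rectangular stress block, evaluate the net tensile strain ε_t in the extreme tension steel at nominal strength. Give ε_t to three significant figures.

ε_t ≈ 0.0304

a = A_s f_y/(0.85 f'_c b) = 2.141 in.
β₁ = 0.65, so c = a/β₁ = 2.141/0.65 = 3.294 in.
From the linear strain diagram with ε_cu = 0.003: ε_t = 0.003 (d − c)/c = 0.003 × (36.7 − 3.294)/3.294 = 0.0304.
Since ε_t ≥ 0.005, the section is tension-controlled.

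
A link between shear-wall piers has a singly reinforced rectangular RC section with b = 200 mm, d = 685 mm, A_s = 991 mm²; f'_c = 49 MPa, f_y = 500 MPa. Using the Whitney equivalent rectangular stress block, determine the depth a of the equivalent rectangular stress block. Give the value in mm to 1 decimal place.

T = A_s f_y = 991 × 500 = 495500 N = 495.5 kN.
Setting C = 0.85 f'_c a b equal to T: a = 495500/(0.85 × 49 × 200) = 59.5 mm.

a ≈ 59.5 mm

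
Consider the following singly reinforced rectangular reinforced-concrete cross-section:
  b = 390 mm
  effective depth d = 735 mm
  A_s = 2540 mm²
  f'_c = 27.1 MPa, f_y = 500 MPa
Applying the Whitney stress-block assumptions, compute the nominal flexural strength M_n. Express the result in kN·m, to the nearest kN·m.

T = A_s f_y = 2540 × 500 = 1270000 N = 1270 kN.
From C = T: a = T/(0.85 f'_c b) = 1270000/(0.85 × 27.1 × 390) = 141.37 mm.
M_n = T(d − a/2) = 1270 kN × (735 − 70.685) mm = 843.68 kN·m.

M_n ≈ 844 kN·m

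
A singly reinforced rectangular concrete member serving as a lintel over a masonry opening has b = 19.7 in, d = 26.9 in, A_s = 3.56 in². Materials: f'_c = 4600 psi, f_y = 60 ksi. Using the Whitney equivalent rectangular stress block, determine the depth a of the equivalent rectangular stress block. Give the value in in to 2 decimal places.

a ≈ 2.77 in

T = A_s f_y = 3.56 × 60 = 213.6 kips.
a = T/(0.85 f'_c b) = 213.6/(0.85 × 4.6 × 19.7) = 2.77 in.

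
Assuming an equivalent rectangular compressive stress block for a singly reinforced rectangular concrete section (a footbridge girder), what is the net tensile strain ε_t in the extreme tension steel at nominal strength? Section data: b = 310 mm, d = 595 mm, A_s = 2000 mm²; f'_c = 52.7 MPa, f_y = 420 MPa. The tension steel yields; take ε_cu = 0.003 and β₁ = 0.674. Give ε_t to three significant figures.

a = A_s f_y/(0.85 f'_c b) = 60.49 mm.
β₁ = 0.674, so c = a/β₁ = 60.49/0.674 = 89.75 mm.
From the linear strain diagram with ε_cu = 0.003: ε_t = 0.003 (d − c)/c = 0.003 × (595 − 89.75)/89.75 = 0.0169.
Since ε_t ≥ 0.005, the section is tension-controlled.

ε_t ≈ 0.0169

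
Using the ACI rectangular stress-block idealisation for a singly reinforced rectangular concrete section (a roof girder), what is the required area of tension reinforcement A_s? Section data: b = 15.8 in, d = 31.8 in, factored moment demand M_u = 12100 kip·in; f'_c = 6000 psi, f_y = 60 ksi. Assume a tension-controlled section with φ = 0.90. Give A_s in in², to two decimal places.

A_s ≈ 7.75 in²

M_n = M_u/φ = 12100/0.90 = 13444.4 kip·in.
From M_n = 0.85 f'_c a b (d − a/2):
a = d − √(d² − 2M_n/(0.85 f'_c b)) = 31.8 − √(31.8² − 2 × 13444.4/(0.85 × 6 × 15.8)) = 5.770 in.
A_s = 0.85 f'_c a b / f_y = 0.85 × 6 × 5.770 × 15.8 / 60 = 7.749 in².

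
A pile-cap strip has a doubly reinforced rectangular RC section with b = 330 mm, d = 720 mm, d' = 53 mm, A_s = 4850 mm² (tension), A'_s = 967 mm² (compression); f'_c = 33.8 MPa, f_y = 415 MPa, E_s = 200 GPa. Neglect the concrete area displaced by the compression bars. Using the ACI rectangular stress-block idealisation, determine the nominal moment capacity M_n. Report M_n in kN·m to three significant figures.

Assume both tension and compression steel yield.
Net tension couple steel: A_s − A'_s = 3883 mm².
a = (A_s − A'_s) f_y / (0.85 f'_c b) = 1611445/(0.85 × 33.8 × 330) = 169.97 mm.
c = a/β₁ = 169.97/0.809 = 210.10 mm; ε'_s = 0.003(c − d')/c = 0.0022 ≥ f_y/E_s = 0.0021, so compression steel does yield.
M_n = (A_s − A'_s) f_y (d − a/2) + A'_s f_y (d − d') = [1611445 × (720 − 84.985) + 401305 × (720 − 53)] × 10⁻⁶ = 1023.29 + 267.67 = 1290.96 kN·m.

M_n ≈ 1290 kN·m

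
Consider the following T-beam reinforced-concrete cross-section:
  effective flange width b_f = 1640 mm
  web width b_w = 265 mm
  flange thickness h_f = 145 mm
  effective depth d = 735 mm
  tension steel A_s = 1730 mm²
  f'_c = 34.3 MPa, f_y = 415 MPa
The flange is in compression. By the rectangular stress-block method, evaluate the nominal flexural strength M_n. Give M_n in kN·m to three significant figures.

Tension: T = A_s f_y = 1730 × 415 = 717950 N.
Try a within the flange: a = T/(0.85 f'_c b_f) = 717950/(0.85 × 34.3 × 1640) = 15.02 mm.
Since a = 15.02 ≤ h_f = 145 mm, the stress block lies entirely in the flange; analyse as a rectangular beam of width b_f.
M_n = T(d − a/2) = 717950 × (735 − 7.51) = 522.30 × 10⁶ N·mm.
M_n = 522.30 kN·m.

M_n ≈ 522 kN·m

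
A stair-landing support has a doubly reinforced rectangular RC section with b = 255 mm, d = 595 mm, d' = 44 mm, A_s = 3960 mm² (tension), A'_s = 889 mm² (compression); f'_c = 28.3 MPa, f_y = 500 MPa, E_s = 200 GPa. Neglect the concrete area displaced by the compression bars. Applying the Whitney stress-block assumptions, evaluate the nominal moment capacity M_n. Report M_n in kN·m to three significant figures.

M_n ≈ 966 kN·m

Assume both tension and compression steel yield.
Net tension couple steel: A_s − A'_s = 3071 mm².
a = (A_s − A'_s) f_y / (0.85 f'_c b) = 1535500/(0.85 × 28.3 × 255) = 250.33 mm.
c = a/β₁ = 250.33/0.848 = 295.20 mm; ε'_s = 0.003(c − d')/c = 0.0026 ≥ f_y/E_s = 0.0025, so compression steel does yield.
M_n = (A_s − A'_s) f_y (d − a/2) + A'_s f_y (d − d') = [1535500 × (595 − 125.165) + 444500 × (595 − 44)] × 10⁻⁶ = 721.43 + 244.92 = 966.35 kN·m.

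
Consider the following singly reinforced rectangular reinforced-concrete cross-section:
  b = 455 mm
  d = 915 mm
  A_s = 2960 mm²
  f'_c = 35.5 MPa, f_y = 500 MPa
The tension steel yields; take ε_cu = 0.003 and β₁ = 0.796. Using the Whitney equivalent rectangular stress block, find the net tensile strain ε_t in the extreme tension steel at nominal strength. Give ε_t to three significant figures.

ε_t ≈ 0.0173

a = A_s f_y/(0.85 f'_c b) = 107.80 mm.
β₁ = 0.796, so c = a/β₁ = 107.80/0.796 = 135.43 mm.
From the linear strain diagram with ε_cu = 0.003: ε_t = 0.003 (d − c)/c = 0.003 × (915 − 135.43)/135.43 = 0.0173.
Since ε_t ≥ 0.005, the section is tension-controlled.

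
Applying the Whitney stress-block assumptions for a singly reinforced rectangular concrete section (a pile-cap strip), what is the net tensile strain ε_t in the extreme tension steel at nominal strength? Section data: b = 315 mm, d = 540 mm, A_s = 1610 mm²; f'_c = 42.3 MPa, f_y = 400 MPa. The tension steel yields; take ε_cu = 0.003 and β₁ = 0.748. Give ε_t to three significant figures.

ε_t ≈ 0.0183

a = A_s f_y/(0.85 f'_c b) = 56.86 mm.
β₁ = 0.748, so c = a/β₁ = 56.86/0.748 = 76.02 mm.
From the linear strain diagram with ε_cu = 0.003: ε_t = 0.003 (d − c)/c = 0.003 × (540 − 76.02)/76.02 = 0.0183.
Since ε_t ≥ 0.005, the section is tension-controlled.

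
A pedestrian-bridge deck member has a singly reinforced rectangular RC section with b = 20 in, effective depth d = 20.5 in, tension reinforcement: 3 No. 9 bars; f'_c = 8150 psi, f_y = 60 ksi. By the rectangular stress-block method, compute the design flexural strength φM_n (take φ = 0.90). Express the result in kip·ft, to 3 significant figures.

φM_n ≈ 268 kip·ft

A_s = 3 × 1 = 3 in².
T = A_s f_y = 3 × 60 = 180 kips.
a = T/(0.85 f'_c b) = 180/(0.85 × 8.15 × 20) = 1.299 in.
M_n = T(d − a/2) = 180 × (20.5 − 0.6495) = 3573.1 kip·in = 3573.1/12 = 297.76 kip·ft.
φM_n = 0.90 × 297.76 = 267.98 kip·ft.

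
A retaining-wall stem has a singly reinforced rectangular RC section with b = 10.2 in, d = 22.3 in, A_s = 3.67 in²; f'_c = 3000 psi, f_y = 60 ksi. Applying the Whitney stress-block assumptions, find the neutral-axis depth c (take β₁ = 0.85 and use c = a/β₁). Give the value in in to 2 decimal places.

T = A_s f_y = 3.67 × 60 = 220.2 kips.
a = T/(0.85 f'_c b) = 220.2/(0.85 × 3 × 10.2) = 8.4660 in.
With β₁ = 0.85, c = a/β₁ = 8.4660/0.85 = 9.96 in.

c ≈ 9.96 in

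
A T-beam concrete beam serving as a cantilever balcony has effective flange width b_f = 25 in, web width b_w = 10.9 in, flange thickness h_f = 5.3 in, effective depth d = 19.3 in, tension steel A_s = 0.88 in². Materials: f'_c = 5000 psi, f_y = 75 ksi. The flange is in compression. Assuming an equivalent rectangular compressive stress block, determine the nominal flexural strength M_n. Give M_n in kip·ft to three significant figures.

Tension: T = A_s f_y = 0.88 × 75 = 66 kips.
Try a within the flange: a = T/(0.85 f'_c b_f) = 66/(0.85 × 5 × 25) = 0.621 in.
Since a = 0.621 ≤ h_f = 5.3 in, the stress block lies entirely in the flange; analyse as a rectangular beam of width b_f.
M_n = T(d − a/2) = 66 × (19.3 − 0.3105) = 1253.3 kip·in.
M_n = 1253.3/12 = 104.44 kip·ft.

M_n ≈ 104 kip·ft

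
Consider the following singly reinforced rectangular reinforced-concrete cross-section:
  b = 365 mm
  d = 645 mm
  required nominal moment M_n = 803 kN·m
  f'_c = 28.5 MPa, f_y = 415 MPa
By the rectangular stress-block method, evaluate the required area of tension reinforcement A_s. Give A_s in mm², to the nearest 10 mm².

With M_n = 0.85 f'_c a b (d − a/2), solve the quadratic for a:
a = d − √(d² − 2M_n/(0.85 f'_c b)) = 645 − √(645² − 2 × 803×10⁶/(0.85 × 28.5 × 365)) = 160.86 mm.
A_s = 0.85 f'_c a b / f_y = 0.85 × 28.5 × 160.86 × 365 / 415 = 3427.3 mm².

A_s ≈ 3430 mm²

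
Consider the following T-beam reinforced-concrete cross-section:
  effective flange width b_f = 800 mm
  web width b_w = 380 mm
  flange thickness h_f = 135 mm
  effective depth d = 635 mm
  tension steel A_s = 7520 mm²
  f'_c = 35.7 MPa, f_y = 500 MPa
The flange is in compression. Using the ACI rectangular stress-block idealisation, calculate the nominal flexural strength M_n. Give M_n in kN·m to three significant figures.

M_n ≈ 2090 kN·m

Tension: T = A_s f_y = 7520 × 500 = 3760000 N.
Try a within the flange: a = T/(0.85 f'_c b_f) = 3760000/(0.85 × 35.7 × 800) = 154.89 mm.
a = 154.89 > h_f = 135 mm: the block extends into the web. Split into flange-overhang and web parts.
C_f = 0.85 f'_c (b_f − b_w) h_f = 0.85 × 35.7 × (800 − 380) × 135 = 1720562 N.
Remaining web compression depth: a_w = (T − C_f)/(0.85 f'_c b_w) = (3760000 − 1720562)/(0.85 × 35.7 × 380) = 176.86 mm.
M_n = C_f(d − h_f/2) + (T − C_f)(d − a_w/2) = 1720562 × (635 − 67.5) + 2039438 × (635 − 88.43) = 976.42 + 1114.70 = 2091.12 × 10⁶ N·mm.
M_n = 2091.12 kN·m.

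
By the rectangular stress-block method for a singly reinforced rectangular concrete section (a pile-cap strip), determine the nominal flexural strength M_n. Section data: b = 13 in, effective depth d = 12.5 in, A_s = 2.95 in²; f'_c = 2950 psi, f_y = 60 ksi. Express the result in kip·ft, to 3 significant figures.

T = A_s f_y = 2.95 × 60 = 177 kips.
a = T/(0.85 f'_c b) = 177/(0.85 × 2.95 × 13) = 5.430 in.
M_n = T(d − a/2) = 177 × (12.5 − 2.715) = 1731.9 kip·in = 1731.9/12 = 144.33 kip·ft.

M_n ≈ 144 kip·ft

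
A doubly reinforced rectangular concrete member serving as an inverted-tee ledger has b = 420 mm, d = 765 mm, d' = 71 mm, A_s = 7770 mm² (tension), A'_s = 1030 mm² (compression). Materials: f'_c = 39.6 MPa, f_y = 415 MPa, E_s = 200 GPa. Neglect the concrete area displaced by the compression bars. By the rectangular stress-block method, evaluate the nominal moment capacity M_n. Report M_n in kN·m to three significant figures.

Assume both tension and compression steel yield.
Net tension couple steel: A_s − A'_s = 6740 mm².
a = (A_s − A'_s) f_y / (0.85 f'_c b) = 2797100/(0.85 × 39.6 × 420) = 197.85 mm.
c = a/β₁ = 197.85/0.767 = 257.95 mm; ε'_s = 0.003(c − d')/c = 0.0022 ≥ f_y/E_s = 0.0021, so compression steel does yield.
M_n = (A_s − A'_s) f_y (d − a/2) + A'_s f_y (d − d') = [2797100 × (765 − 98.925) + 427450 × (765 − 71)] × 10⁻⁶ = 1863.08 + 296.65 = 2159.73 kN·m.

M_n ≈ 2160 kN·m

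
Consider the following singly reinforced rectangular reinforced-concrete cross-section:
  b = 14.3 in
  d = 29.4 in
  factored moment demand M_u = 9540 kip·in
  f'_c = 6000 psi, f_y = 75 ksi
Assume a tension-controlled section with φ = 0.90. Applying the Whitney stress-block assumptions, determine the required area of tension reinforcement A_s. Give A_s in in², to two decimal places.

A_s ≈ 5.30 in²

M_n = M_u/φ = 9540/0.90 = 10600 kip·in.
From M_n = 0.85 f'_c a b (d − a/2):
a = d − √(d² − 2M_n/(0.85 f'_c b)) = 29.4 − √(29.4² − 2 × 10600/(0.85 × 6 × 14.3)) = 5.449 in.
A_s = 0.85 f'_c a b / f_y = 0.85 × 6 × 5.449 × 14.3 / 75 = 5.299 in².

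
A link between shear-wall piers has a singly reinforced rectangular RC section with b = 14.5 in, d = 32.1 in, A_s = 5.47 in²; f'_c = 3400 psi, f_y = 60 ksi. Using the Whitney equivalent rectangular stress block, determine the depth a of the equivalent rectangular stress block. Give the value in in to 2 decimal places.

T = A_s f_y = 5.47 × 60 = 328.2 kips.
a = T/(0.85 f'_c b) = 328.2/(0.85 × 3.4 × 14.5) = 7.83 in.

a ≈ 7.83 in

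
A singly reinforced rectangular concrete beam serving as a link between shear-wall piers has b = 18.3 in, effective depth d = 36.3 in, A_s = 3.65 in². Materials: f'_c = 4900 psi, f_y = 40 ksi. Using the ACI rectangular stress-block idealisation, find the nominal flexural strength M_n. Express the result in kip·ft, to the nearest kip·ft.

T = A_s f_y = 3.65 × 40 = 146 kips.
a = T/(0.85 f'_c b) = 146/(0.85 × 4.9 × 18.3) = 1.916 in.
M_n = T(d − a/2) = 146 × (36.3 − 0.958) = 5159.9 kip·in = 5159.9/12 = 429.99 kip·ft.

M_n ≈ 430 kip·ft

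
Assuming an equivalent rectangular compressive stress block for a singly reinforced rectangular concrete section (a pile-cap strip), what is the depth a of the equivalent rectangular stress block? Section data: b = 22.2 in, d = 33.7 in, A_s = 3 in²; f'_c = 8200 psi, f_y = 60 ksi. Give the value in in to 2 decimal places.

T = A_s f_y = 3 × 60 = 180 kips.
a = T/(0.85 f'_c b) = 180/(0.85 × 8.2 × 22.2) = 1.16 in.

a ≈ 1.16 in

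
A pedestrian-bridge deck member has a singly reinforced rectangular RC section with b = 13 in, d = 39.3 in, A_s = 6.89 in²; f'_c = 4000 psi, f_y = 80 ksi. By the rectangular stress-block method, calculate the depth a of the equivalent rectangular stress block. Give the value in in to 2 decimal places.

T = A_s f_y = 6.89 × 80 = 551.2 kips.
a = T/(0.85 f'_c b) = 551.2/(0.85 × 4 × 13) = 12.47 in.

a ≈ 12.47 in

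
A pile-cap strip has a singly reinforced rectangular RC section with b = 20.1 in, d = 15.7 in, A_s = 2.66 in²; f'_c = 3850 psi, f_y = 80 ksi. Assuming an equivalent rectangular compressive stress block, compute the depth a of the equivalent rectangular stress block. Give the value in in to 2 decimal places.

a ≈ 3.24 in

T = A_s f_y = 2.66 × 80 = 212.8 kips.
a = T/(0.85 f'_c b) = 212.8/(0.85 × 3.85 × 20.1) = 3.24 in.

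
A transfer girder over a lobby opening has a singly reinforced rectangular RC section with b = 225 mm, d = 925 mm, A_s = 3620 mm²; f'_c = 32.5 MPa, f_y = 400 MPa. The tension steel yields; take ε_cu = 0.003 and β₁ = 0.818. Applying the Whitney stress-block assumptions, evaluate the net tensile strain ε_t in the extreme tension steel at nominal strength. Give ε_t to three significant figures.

ε_t ≈ 0.00674

a = A_s f_y/(0.85 f'_c b) = 232.96 mm.
β₁ = 0.818, so c = a/β₁ = 232.96/0.818 = 284.79 mm.
From the linear strain diagram with ε_cu = 0.003: ε_t = 0.003 (d − c)/c = 0.003 × (925 − 284.79)/284.79 = 0.00674.
Since ε_t ≥ 0.005, the section is tension-controlled.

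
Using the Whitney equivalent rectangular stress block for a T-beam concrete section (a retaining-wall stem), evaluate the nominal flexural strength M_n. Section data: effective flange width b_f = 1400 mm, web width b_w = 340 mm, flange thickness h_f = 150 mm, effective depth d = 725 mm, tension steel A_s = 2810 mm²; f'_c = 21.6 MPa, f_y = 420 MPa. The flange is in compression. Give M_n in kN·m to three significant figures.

M_n ≈ 829 kN·m

Tension: T = A_s f_y = 2810 × 420 = 1180200 N.
Try a within the flange: a = T/(0.85 f'_c b_f) = 1180200/(0.85 × 21.6 × 1400) = 45.92 mm.
Since a = 45.92 ≤ h_f = 150 mm, the stress block lies entirely in the flange; analyse as a rectangular beam of width b_f.
M_n = T(d − a/2) = 1180200 × (725 − 22.96) = 828.55 × 10⁶ N·mm.
M_n = 828.55 kN·m.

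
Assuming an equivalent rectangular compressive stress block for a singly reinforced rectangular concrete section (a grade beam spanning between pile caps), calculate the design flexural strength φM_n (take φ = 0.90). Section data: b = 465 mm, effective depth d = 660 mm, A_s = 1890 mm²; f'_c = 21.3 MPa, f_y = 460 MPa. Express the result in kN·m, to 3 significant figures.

φM_n ≈ 476 kN·m

T = A_s f_y = 1890 × 460 = 869400 N = 869.4 kN.
From C = T: a = T/(0.85 f'_c b) = 869400/(0.85 × 21.3 × 465) = 103.27 mm.
M_n = T(d − a/2) = 869.4 kN × (660 − 51.635) mm = 528.91 kN·m.
φM_n = 0.90 × 528.91 = 476.02 kN·m.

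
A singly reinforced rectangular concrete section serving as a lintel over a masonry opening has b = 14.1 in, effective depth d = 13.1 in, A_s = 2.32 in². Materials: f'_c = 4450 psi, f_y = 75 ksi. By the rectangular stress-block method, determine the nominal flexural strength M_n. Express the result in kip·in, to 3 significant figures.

M_n ≈ 2000 kip·in

T = A_s f_y = 2.32 × 75 = 174 kips.
a = T/(0.85 f'_c b) = 174/(0.85 × 4.45 × 14.1) = 3.263 in.
M_n = T(d − a/2) = 174 × (13.1 − 1.6315) = 1995.5 kip·in.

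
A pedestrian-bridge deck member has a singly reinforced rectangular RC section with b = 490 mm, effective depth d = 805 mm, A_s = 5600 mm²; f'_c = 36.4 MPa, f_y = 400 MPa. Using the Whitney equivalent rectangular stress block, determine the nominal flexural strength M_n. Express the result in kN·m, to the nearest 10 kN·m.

M_n ≈ 1640 kN·m

T = A_s f_y = 5600 × 400 = 2240000 N = 2240 kN.
From C = T: a = T/(0.85 f'_c b) = 2240000/(0.85 × 36.4 × 490) = 147.75 mm.
M_n = T(d − a/2) = 2240 kN × (805 − 73.875) mm = 1637.72 kN·m.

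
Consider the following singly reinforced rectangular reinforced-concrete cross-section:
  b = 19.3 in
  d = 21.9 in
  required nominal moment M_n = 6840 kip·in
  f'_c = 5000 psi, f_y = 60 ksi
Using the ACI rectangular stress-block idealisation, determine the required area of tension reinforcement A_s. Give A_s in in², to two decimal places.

From M_n = 0.85 f'_c a b (d − a/2):
a = d − √(d² − 2M_n/(0.85 f'_c b)) = 21.9 − √(21.9² − 2 × 6840/(0.85 × 5 × 19.3)) = 4.213 in.
A_s = 0.85 f'_c a b / f_y = 0.85 × 5 × 4.213 × 19.3 / 60 = 5.760 in².

A_s ≈ 5.76 in²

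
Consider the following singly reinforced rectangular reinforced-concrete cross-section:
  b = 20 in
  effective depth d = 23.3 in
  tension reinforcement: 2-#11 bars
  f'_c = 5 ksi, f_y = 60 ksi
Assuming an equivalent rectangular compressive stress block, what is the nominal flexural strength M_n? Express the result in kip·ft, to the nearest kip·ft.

M_n ≈ 346 kip·ft

A_s = 2 × 1.56 = 3.12 in².
T = A_s f_y = 3.12 × 60 = 187.2 kips.
a = T/(0.85 f'_c b) = 187.2/(0.85 × 5 × 20) = 2.202 in.
M_n = T(d − a/2) = 187.2 × (23.3 − 1.101) = 4155.7 kip·in = 4155.7/12 = 346.31 kip·ft.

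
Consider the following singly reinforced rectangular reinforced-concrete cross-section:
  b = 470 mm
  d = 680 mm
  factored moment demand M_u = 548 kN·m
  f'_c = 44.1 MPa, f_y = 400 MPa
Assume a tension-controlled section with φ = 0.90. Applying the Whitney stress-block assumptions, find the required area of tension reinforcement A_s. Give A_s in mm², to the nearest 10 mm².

M_n = M_u/φ = 548/0.90 = 608.889 kN·m.
With M_n = 0.85 f'_c a b (d − a/2), solve the quadratic for a:
a = d − √(d² − 2M_n/(0.85 f'_c b)) = 680 − √(680² − 2 × 608.889×10⁶/(0.85 × 44.1 × 470)) = 52.88 mm.
A_s = 0.85 f'_c a b / f_y = 0.85 × 44.1 × 52.88 × 470 / 400 = 2329.1 mm².

A_s ≈ 2330 mm²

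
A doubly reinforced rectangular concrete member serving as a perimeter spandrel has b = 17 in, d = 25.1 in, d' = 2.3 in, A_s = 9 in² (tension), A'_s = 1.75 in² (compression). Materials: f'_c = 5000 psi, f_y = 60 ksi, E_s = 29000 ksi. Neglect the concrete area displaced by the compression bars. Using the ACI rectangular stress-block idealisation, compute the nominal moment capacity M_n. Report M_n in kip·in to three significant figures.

M_n ≈ 12000 kip·in

Assume both steels yield.
a = (A_s − A'_s) f_y/(0.85 f'_c b) = (9 − 1.75) × 60/(0.85 × 5 × 17) = 6.021 in.
c = a/β₁ = 6.021/0.8 = 7.526 in; ε'_s = 0.003(c − d')/c = 0.0021 ≥ ε_y = 0.0021, so the compression steel yields.
M_n = (A_s − A'_s) f_y (d − a/2) + A'_s f_y (d − d') = 435 × (25.1 − 3.0105) + 105 × (25.1 − 2.3) = 9608.9 + 2394.0 = 12002.9 kip·in.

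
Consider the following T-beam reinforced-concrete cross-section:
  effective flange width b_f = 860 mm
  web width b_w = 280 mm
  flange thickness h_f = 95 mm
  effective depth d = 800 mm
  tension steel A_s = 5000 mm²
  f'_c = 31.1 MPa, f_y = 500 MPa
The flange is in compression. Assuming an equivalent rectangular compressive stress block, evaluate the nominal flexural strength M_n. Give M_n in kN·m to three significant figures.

M_n ≈ 1860 kN·m

Tension: T = A_s f_y = 5000 × 500 = 2500000 N.
Try a within the flange: a = T/(0.85 f'_c b_f) = 2500000/(0.85 × 31.1 × 860) = 109.97 mm.
a = 109.97 > h_f = 95 mm: the block extends into the web. Split into flange-overhang and web parts.
C_f = 0.85 f'_c (b_f − b_w) h_f = 0.85 × 31.1 × (860 − 280) × 95 = 1456569 N.
Remaining web compression depth: a_w = (T − C_f)/(0.85 f'_c b_w) = (2500000 − 1456569)/(0.85 × 31.1 × 280) = 140.97 mm.
M_n = C_f(d − h_f/2) + (T − C_f)(d − a_w/2) = 1456569 × (800 − 47.5) + 1043431 × (800 − 70.485) = 1096.07 + 761.20 = 1857.27 × 10⁶ N·mm.
M_n = 1857.27 kN·m.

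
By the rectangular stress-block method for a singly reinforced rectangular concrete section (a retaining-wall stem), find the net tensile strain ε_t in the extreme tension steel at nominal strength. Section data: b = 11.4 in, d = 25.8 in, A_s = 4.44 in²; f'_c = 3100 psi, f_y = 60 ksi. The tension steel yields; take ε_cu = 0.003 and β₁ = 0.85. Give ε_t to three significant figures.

a = A_s f_y/(0.85 f'_c b) = 8.868 in.
β₁ = 0.85, so c = a/β₁ = 8.868/0.85 = 10.433 in.
From the linear strain diagram with ε_cu = 0.003: ε_t = 0.003 (d − c)/c = 0.003 × (25.8 − 10.433)/10.433 = 0.00442.
ε_t is between 0.004 and 0.005 — transition zone.

ε_t ≈ 0.00442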